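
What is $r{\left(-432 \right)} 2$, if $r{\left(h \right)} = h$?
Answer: $-864$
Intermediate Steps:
$r{\left(-432 \right)} 2 = \left(-432\right) 2 = -864$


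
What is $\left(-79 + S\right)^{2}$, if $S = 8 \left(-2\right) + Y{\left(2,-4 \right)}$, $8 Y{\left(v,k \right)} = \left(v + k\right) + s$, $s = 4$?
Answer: $\frac{143641}{16} \approx 8977.6$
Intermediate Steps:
$Y{\left(v,k \right)} = \frac{1}{2} + \frac{k}{8} + \frac{v}{8}$ ($Y{\left(v,k \right)} = \frac{\left(v + k\right) + 4}{8} = \frac{\left(k + v\right) + 4}{8} = \frac{4 + k + v}{8} = \frac{1}{2} + \frac{k}{8} + \frac{v}{8}$)
$S = - \frac{63}{4}$ ($S = 8 \left(-2\right) + \left(\frac{1}{2} + \frac{1}{8} \left(-4\right) + \frac{1}{8} \cdot 2\right) = -16 + \left(\frac{1}{2} - \frac{1}{2} + \frac{1}{4}\right) = -16 + \frac{1}{4} = - \frac{63}{4} \approx -15.75$)
$\left(-79 + S\right)^{2} = \left(-79 - \frac{63}{4}\right)^{2} = \left(- \frac{379}{4}\right)^{2} = \frac{143641}{16}$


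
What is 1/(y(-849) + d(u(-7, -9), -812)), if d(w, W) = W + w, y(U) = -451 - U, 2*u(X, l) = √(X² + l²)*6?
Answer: -23/9457 - √130/56742 ≈ -0.0026330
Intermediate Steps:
u(X, l) = 3*√(X² + l²) (u(X, l) = (√(X² + l²)*6)/2 = (6*√(X² + l²))/2 = 3*√(X² + l²))
1/(y(-849) + d(u(-7, -9), -812)) = 1/((-451 - 1*(-849)) + (-812 + 3*√((-7)² + (-9)²))) = 1/((-451 + 849) + (-812 + 3*√(49 + 81))) = 1/(398 + (-812 + 3*√130)) = 1/(-414 + 3*√130)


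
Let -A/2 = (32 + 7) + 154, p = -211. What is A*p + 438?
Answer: 81884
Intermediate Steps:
A = -386 (A = -2*((32 + 7) + 154) = -2*(39 + 154) = -2*193 = -386)
A*p + 438 = -386*(-211) + 438 = 81446 + 438 = 81884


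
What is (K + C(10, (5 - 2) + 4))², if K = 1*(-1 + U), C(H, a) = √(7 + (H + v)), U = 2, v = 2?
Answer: (1 + √19)² ≈ 28.718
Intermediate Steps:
C(H, a) = √(9 + H) (C(H, a) = √(7 + (H + 2)) = √(7 + (2 + H)) = √(9 + H))
K = 1 (K = 1*(-1 + 2) = 1*1 = 1)
(K + C(10, (5 - 2) + 4))² = (1 + √(9 + 10))² = (1 + √19)²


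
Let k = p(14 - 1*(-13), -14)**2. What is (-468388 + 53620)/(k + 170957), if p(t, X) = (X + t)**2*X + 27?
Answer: -69128/940313 ≈ -0.073516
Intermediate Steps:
p(t, X) = 27 + X*(X + t)**2 (p(t, X) = X*(X + t)**2 + 27 = 27 + X*(X + t)**2)
k = 5470921 (k = (27 - 14*(-14 + (14 - 1*(-13)))**2)**2 = (27 - 14*(-14 + (14 + 13))**2)**2 = (27 - 14*(-14 + 27)**2)**2 = (27 - 14*13**2)**2 = (27 - 14*169)**2 = (27 - 2366)**2 = (-2339)**2 = 5470921)
(-468388 + 53620)/(k + 170957) = (-468388 + 53620)/(5470921 + 170957) = -414768/5641878 = -414768*1/5641878 = -69128/940313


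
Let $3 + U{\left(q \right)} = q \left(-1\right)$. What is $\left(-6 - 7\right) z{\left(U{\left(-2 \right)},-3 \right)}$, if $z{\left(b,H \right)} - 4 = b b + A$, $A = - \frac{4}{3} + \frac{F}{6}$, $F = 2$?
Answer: $-52$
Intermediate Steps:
$U{\left(q \right)} = -3 - q$ ($U{\left(q \right)} = -3 + q \left(-1\right) = -3 - q$)
$A = -1$ ($A = - \frac{4}{3} + \frac{2}{6} = \left(-4\right) \frac{1}{3} + 2 \cdot \frac{1}{6} = - \frac{4}{3} + \frac{1}{3} = -1$)
$z{\left(b,H \right)} = 3 + b^{2}$ ($z{\left(b,H \right)} = 4 + \left(b b - 1\right) = 4 + \left(b^{2} - 1\right) = 4 + \left(-1 + b^{2}\right) = 3 + b^{2}$)
$\left(-6 - 7\right) z{\left(U{\left(-2 \right)},-3 \right)} = \left(-6 - 7\right) \left(3 + \left(-3 - -2\right)^{2}\right) = - 13 \left(3 + \left(-3 + 2\right)^{2}\right) = - 13 \left(3 + \left(-1\right)^{2}\right) = - 13 \left(3 + 1\right) = \left(-13\right) 4 = -52$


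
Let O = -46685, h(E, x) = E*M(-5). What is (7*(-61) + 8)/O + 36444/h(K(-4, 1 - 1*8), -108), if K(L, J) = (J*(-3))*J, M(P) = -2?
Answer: 283585221/2287565 ≈ 123.97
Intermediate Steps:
K(L, J) = -3*J² (K(L, J) = (-3*J)*J = -3*J²)
h(E, x) = -2*E (h(E, x) = E*(-2) = -2*E)
(7*(-61) + 8)/O + 36444/h(K(-4, 1 - 1*8), -108) = (7*(-61) + 8)/(-46685) + 36444/((-(-6)*(1 - 1*8)²)) = (-427 + 8)*(-1/46685) + 36444/((-(-6)*(1 - 8)²)) = -419*(-1/46685) + 36444/((-(-6)*(-7)²)) = 419/46685 + 36444/((-(-6)*49)) = 419/46685 + 36444/((-2*(-147))) = 419/46685 + 36444/294 = 419/46685 + 36444*(1/294) = 419/46685 + 6074/49 = 283585221/2287565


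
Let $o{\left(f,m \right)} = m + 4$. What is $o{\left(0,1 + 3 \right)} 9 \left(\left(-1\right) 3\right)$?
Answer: $-216$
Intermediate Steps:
$o{\left(f,m \right)} = 4 + m$
$o{\left(0,1 + 3 \right)} 9 \left(\left(-1\right) 3\right) = \left(4 + \left(1 + 3\right)\right) 9 \left(\left(-1\right) 3\right) = \left(4 + 4\right) 9 \left(-3\right) = 8 \cdot 9 \left(-3\right) = 72 \left(-3\right) = -216$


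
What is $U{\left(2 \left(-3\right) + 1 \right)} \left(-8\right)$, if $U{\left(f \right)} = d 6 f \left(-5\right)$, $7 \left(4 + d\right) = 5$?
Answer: $\frac{27600}{7} \approx 3942.9$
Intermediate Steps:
$d = - \frac{23}{7}$ ($d = -4 + \frac{1}{7} \cdot 5 = -4 + \frac{5}{7} = - \frac{23}{7} \approx -3.2857$)
$U{\left(f \right)} = \frac{690 f}{7}$ ($U{\left(f \right)} = - \frac{23 \cdot 6 f}{7} \left(-5\right) = - \frac{138 f}{7} \left(-5\right) = \frac{690 f}{7}$)
$U{\left(2 \left(-3\right) + 1 \right)} \left(-8\right) = \frac{690 \left(2 \left(-3\right) + 1\right)}{7} \left(-8\right) = \frac{690 \left(-6 + 1\right)}{7} \left(-8\right) = \frac{690}{7} \left(-5\right) \left(-8\right) = \left(- \frac{3450}{7}\right) \left(-8\right) = \frac{27600}{7}$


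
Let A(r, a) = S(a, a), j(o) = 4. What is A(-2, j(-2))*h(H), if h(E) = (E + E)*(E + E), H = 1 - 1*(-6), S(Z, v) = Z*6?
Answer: 4704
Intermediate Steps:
S(Z, v) = 6*Z
A(r, a) = 6*a
H = 7 (H = 1 + 6 = 7)
h(E) = 4*E**2 (h(E) = (2*E)*(2*E) = 4*E**2)
A(-2, j(-2))*h(H) = (6*4)*(4*7**2) = 24*(4*49) = 24*196 = 4704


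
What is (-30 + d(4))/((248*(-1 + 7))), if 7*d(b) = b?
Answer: -103/5208 ≈ -0.019777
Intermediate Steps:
d(b) = b/7
(-30 + d(4))/((248*(-1 + 7))) = (-30 + (1/7)*4)/((248*(-1 + 7))) = (-30 + 4/7)/((248*6)) = -206/7/1488 = (1/1488)*(-206/7) = -103/5208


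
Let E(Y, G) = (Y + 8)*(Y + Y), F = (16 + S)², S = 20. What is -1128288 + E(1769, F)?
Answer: 5158738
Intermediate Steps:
F = 1296 (F = (16 + 20)² = 36² = 1296)
E(Y, G) = 2*Y*(8 + Y) (E(Y, G) = (8 + Y)*(2*Y) = 2*Y*(8 + Y))
-1128288 + E(1769, F) = -1128288 + 2*1769*(8 + 1769) = -1128288 + 2*1769*1777 = -1128288 + 6287026 = 5158738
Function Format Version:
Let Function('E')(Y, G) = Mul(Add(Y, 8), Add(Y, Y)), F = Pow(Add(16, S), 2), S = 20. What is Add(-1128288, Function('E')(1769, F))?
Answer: 5158738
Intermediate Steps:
F = 1296 (F = Pow(Add(16, 20), 2) = Pow(36, 2) = 1296)
Function('E')(Y, G) = Mul(2, Y, Add(8, Y)) (Function('E')(Y, G) = Mul(Add(8, Y), Mul(2, Y)) = Mul(2, Y, Add(8, Y)))
Add(-1128288, Function('E')(1769, F)) = Add(-1128288, Mul(2, 1769, Add(8, 1769))) = Add(-1128288, Mul(2, 1769, 1777)) = Add(-1128288, 6287026) = 5158738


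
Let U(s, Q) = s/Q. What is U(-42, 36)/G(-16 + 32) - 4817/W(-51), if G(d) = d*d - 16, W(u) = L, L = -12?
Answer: 578033/1440 ≈ 401.41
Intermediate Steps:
W(u) = -12
G(d) = -16 + d² (G(d) = d² - 16 = -16 + d²)
U(-42, 36)/G(-16 + 32) - 4817/W(-51) = (-42/36)/(-16 + (-16 + 32)²) - 4817/(-12) = (-42*1/36)/(-16 + 16²) - 4817*(-1/12) = -7/(6*(-16 + 256)) + 4817/12 = -7/6/240 + 4817/12 = -7/6*1/240 + 4817/12 = -7/1440 + 4817/12 = 578033/1440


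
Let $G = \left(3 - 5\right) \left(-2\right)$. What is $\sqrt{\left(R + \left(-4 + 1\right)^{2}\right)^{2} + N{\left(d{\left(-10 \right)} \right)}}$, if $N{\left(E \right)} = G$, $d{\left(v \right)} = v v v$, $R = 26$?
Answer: $\sqrt{1229} \approx 35.057$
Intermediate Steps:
$d{\left(v \right)} = v^{3}$ ($d{\left(v \right)} = v^{2} v = v^{3}$)
$G = 4$ ($G = \left(3 - 5\right) \left(-2\right) = \left(-2\right) \left(-2\right) = 4$)
$N{\left(E \right)} = 4$
$\sqrt{\left(R + \left(-4 + 1\right)^{2}\right)^{2} + N{\left(d{\left(-10 \right)} \right)}} = \sqrt{\left(26 + \left(-4 + 1\right)^{2}\right)^{2} + 4} = \sqrt{\left(26 + \left(-3\right)^{2}\right)^{2} + 4} = \sqrt{\left(26 + 9\right)^{2} + 4} = \sqrt{35^{2} + 4} = \sqrt{1225 + 4} = \sqrt{1229}$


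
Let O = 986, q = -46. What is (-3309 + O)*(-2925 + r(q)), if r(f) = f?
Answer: 6901633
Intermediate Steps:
(-3309 + O)*(-2925 + r(q)) = (-3309 + 986)*(-2925 - 46) = -2323*(-2971) = 6901633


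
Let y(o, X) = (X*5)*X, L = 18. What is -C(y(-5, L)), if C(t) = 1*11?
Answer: -11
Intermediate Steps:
y(o, X) = 5*X² (y(o, X) = (5*X)*X = 5*X²)
C(t) = 11
-C(y(-5, L)) = -1*11 = -11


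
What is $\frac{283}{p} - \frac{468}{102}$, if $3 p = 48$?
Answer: $\frac{3563}{272} \approx 13.099$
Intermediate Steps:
$p = 16$ ($p = \frac{1}{3} \cdot 48 = 16$)
$\frac{283}{p} - \frac{468}{102} = \frac{283}{16} - \frac{468}{102} = 283 \cdot \frac{1}{16} - \frac{78}{17} = \frac{283}{16} - \frac{78}{17} = \frac{3563}{272}$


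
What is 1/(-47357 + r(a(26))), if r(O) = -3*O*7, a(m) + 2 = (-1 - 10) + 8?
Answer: -1/47252 ≈ -2.1163e-5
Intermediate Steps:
a(m) = -5 (a(m) = -2 + ((-1 - 10) + 8) = -2 + (-11 + 8) = -2 - 3 = -5)
r(O) = -21*O
1/(-47357 + r(a(26))) = 1/(-47357 - 21*(-5)) = 1/(-47357 + 105) = 1/(-47252) = -1/47252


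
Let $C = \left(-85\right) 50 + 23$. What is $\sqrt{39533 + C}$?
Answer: $\sqrt{35306} \approx 187.9$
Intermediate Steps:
$C = -4227$ ($C = -4250 + 23 = -4227$)
$\sqrt{39533 + C} = \sqrt{39533 - 4227} = \sqrt{35306}$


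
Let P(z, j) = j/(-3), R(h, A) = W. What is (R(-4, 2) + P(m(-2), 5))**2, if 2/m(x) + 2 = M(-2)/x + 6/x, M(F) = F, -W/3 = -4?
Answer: 961/9 ≈ 106.78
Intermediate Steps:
W = 12 (W = -3*(-4) = 12)
R(h, A) = 12
m(x) = 2/(-2 + 4/x) (m(x) = 2/(-2 + (-2/x + 6/x)) = 2/(-2 + 4/x))
P(z, j) = -j/3 (P(z, j) = j*(-1/3) = -j/3)
(R(-4, 2) + P(m(-2), 5))**2 = (12 - 1/3*5)**2 = (12 - 5/3)**2 = (31/3)**2 = 961/9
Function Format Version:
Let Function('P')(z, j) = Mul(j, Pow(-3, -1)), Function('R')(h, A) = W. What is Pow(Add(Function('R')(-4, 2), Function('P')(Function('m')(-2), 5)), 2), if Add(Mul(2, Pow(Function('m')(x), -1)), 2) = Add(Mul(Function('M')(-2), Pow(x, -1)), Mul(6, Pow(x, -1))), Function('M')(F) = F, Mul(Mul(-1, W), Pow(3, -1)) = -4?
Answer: Rational(961, 9) ≈ 106.78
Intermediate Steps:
W = 12 (W = Mul(-3, -4) = 12)
Function('R')(h, A) = 12
Function('m')(x) = Mul(2, Pow(Add(-2, Mul(4, Pow(x, -1))), -1)) (Function('m')(x) = Mul(2, Pow(Add(-2, Add(Mul(-2, Pow(x, -1)), Mul(6, Pow(x, -1)))), -1)) = Mul(2, Pow(Add(-2, Mul(4, Pow(x, -1))), -1)))
Function('P')(z, j) = Mul(Rational(-1, 3), j) (Function('P')(z, j) = Mul(j, Rational(-1, 3)) = Mul(Rational(-1, 3), j))
Pow(Add(Function('R')(-4, 2), Function('P')(Function('m')(-2), 5)), 2) = Pow(Add(12, Mul(Rational(-1, 3), 5)), 2) = Pow(Add(12, Rational(-5, 3)), 2) = Pow(Rational(31, 3), 2) = Rational(961, 9)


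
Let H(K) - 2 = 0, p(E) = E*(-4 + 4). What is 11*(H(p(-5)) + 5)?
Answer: 77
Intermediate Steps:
p(E) = 0 (p(E) = E*0 = 0)
H(K) = 2 (H(K) = 2 + 0 = 2)
11*(H(p(-5)) + 5) = 11*(2 + 5) = 11*7 = 77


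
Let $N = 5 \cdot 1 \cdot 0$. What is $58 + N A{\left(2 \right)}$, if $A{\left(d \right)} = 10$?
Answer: $58$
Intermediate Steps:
$N = 0$ ($N = 5 \cdot 0 = 0$)
$58 + N A{\left(2 \right)} = 58 + 0 \cdot 10 = 58 + 0 = 58$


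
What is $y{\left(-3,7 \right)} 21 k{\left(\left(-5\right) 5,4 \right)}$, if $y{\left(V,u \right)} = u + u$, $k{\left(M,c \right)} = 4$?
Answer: $1176$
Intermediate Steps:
$y{\left(V,u \right)} = 2 u$
$y{\left(-3,7 \right)} 21 k{\left(\left(-5\right) 5,4 \right)} = 2 \cdot 7 \cdot 21 \cdot 4 = 14 \cdot 21 \cdot 4 = 294 \cdot 4 = 1176$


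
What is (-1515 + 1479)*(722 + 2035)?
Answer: -99252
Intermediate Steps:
(-1515 + 1479)*(722 + 2035) = -36*2757 = -99252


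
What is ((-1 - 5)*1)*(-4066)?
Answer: 24396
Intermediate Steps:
((-1 - 5)*1)*(-4066) = -6*1*(-4066) = -6*(-4066) = 24396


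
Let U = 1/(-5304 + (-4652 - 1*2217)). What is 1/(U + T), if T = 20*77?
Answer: 12173/18746419 ≈ 0.00064935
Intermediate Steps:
T = 1540
U = -1/12173 (U = 1/(-5304 + (-4652 - 2217)) = 1/(-5304 - 6869) = 1/(-12173) = -1/12173 ≈ -8.2149e-5)
1/(U + T) = 1/(-1/12173 + 1540) = 1/(18746419/12173) = 12173/18746419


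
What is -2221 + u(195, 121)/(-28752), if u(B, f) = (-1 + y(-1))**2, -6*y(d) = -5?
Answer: -2298894913/1035072 ≈ -2221.0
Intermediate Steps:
y(d) = 5/6 (y(d) = -1/6*(-5) = 5/6)
u(B, f) = 1/36 (u(B, f) = (-1 + 5/6)**2 = (-1/6)**2 = 1/36)
-2221 + u(195, 121)/(-28752) = -2221 + (1/36)/(-28752) = -2221 + (1/36)*(-1/28752) = -2221 - 1/1035072 = -2298894913/1035072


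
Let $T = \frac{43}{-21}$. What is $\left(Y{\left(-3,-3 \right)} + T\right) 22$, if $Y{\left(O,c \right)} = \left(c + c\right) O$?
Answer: $\frac{7370}{21} \approx 350.95$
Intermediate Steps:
$Y{\left(O,c \right)} = 2 O c$ ($Y{\left(O,c \right)} = 2 c O = 2 O c$)
$T = - \frac{43}{21}$ ($T = 43 \left(- \frac{1}{21}\right) = - \frac{43}{21} \approx -2.0476$)
$\left(Y{\left(-3,-3 \right)} + T\right) 22 = \left(2 \left(-3\right) \left(-3\right) - \frac{43}{21}\right) 22 = \left(18 - \frac{43}{21}\right) 22 = \frac{335}{21} \cdot 22 = \frac{7370}{21}$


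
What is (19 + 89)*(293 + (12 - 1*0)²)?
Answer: 47196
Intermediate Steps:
(19 + 89)*(293 + (12 - 1*0)²) = 108*(293 + (12 + 0)²) = 108*(293 + 12²) = 108*(293 + 144) = 108*437 = 47196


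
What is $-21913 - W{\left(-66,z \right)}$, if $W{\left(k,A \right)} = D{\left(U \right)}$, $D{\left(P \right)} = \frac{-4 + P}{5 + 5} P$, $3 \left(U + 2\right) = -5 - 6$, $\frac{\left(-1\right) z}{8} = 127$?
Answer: $- \frac{1972663}{90} \approx -21918.0$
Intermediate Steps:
$z = -1016$ ($z = \left(-8\right) 127 = -1016$)
$U = - \frac{17}{3}$ ($U = -2 + \frac{-5 - 6}{3} = -2 + \frac{1}{3} \left(-11\right) = -2 - \frac{11}{3} = - \frac{17}{3} \approx -5.6667$)
$D{\left(P \right)} = P \left(- \frac{2}{5} + \frac{P}{10}\right)$ ($D{\left(P \right)} = \frac{-4 + P}{10} P = \left(-4 + P\right) \frac{1}{10} P = \left(- \frac{2}{5} + \frac{P}{10}\right) P = P \left(- \frac{2}{5} + \frac{P}{10}\right)$)
$W{\left(k,A \right)} = \frac{493}{90}$ ($W{\left(k,A \right)} = \frac{1}{10} \left(- \frac{17}{3}\right) \left(-4 - \frac{17}{3}\right) = \frac{1}{10} \left(- \frac{17}{3}\right) \left(- \frac{29}{3}\right) = \frac{493}{90}$)
$-21913 - W{\left(-66,z \right)} = -21913 - \frac{493}{90} = - \frac{1972663}{90}$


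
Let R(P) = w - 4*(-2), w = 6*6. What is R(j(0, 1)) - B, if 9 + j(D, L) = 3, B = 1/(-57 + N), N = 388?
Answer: 14563/331 ≈ 43.997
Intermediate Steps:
w = 36
B = 1/331 (B = 1/(-57 + 388) = 1/331 ≈ 0.0030211)
j(D, L) = -6 (j(D, L) = -9 + 3 = -6)
R(P) = 44 (R(P) = 36 - 4*(-2) = 36 + 8 = 44)
R(j(0, 1)) - B = 44 - 1*1/331 = 44 - 1/331 = 14563/331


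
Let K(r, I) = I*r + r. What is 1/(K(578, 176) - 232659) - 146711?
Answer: -19124218984/130353 ≈ -1.4671e+5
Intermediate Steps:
K(r, I) = r + I*r
1/(K(578, 176) - 232659) - 146711 = 1/(578*(1 + 176) - 232659) - 146711 = 1/(578*177 - 232659) - 146711 = 1/(102306 - 232659) - 146711 = 1/(-130353) - 146711 = -1/130353 - 146711 = -19124218984/130353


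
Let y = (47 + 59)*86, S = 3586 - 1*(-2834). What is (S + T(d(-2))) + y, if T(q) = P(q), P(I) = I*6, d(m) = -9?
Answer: 15482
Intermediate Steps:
S = 6420 (S = 3586 + 2834 = 6420)
P(I) = 6*I
T(q) = 6*q
y = 9116 (y = 106*86 = 9116)
(S + T(d(-2))) + y = (6420 + 6*(-9)) + 9116 = (6420 - 54) + 9116 = 6366 + 9116 = 15482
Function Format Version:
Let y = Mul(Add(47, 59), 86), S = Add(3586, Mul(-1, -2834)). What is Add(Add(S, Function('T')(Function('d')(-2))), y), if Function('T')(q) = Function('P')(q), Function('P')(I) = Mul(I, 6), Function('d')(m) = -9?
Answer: 15482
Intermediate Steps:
S = 6420 (S = Add(3586, 2834) = 6420)
Function('P')(I) = Mul(6, I)
Function('T')(q) = Mul(6, q)
y = 9116 (y = Mul(106, 86) = 9116)
Add(Add(S, Function('T')(Function('d')(-2))), y) = Add(Add(6420, Mul(6, -9)), 9116) = Add(Add(6420, -54), 9116) = Add(6366, 9116) = 15482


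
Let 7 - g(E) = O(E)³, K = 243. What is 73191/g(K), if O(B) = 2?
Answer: -73191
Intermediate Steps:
g(E) = -1 (g(E) = 7 - 1*2³ = 7 - 1*8 = 7 - 8 = -1)
73191/g(K) = 73191/(-1) = 73191*(-1) = -73191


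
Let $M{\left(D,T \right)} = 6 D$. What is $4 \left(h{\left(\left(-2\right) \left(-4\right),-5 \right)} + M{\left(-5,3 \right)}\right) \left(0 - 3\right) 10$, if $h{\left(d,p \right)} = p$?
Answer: $4200$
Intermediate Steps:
$4 \left(h{\left(\left(-2\right) \left(-4\right),-5 \right)} + M{\left(-5,3 \right)}\right) \left(0 - 3\right) 10 = 4 \left(-5 + 6 \left(-5\right)\right) \left(0 - 3\right) 10 = 4 \left(-5 - 30\right) \left(-3\right) 10 = 4 \left(\left(-35\right) \left(-3\right)\right) 10 = 4 \cdot 105 \cdot 10 = 420 \cdot 10 = 4200$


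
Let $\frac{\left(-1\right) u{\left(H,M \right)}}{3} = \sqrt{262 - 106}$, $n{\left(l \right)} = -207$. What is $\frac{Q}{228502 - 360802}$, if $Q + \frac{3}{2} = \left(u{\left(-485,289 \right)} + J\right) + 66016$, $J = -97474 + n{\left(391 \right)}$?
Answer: $\frac{7037}{29400} + \frac{\sqrt{39}}{22050} \approx 0.23964$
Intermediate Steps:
$J = -97681$ ($J = -97474 - 207 = -97681$)
$u{\left(H,M \right)} = - 6 \sqrt{39}$ ($u{\left(H,M \right)} = - 3 \sqrt{262 - 106} = - 3 \sqrt{156} = - 3 \cdot 2 \sqrt{39} = - 6 \sqrt{39}$)
$Q = - \frac{63333}{2} - 6 \sqrt{39}$ ($Q = - \frac{3}{2} + \left(\left(- 6 \sqrt{39} - 97681\right) + 66016\right) = - \frac{3}{2} + \left(\left(-97681 - 6 \sqrt{39}\right) + 66016\right) = - \frac{3}{2} - \left(31665 + 6 \sqrt{39}\right) = - \frac{63333}{2} - 6 \sqrt{39} \approx -31704.0$)
$\frac{Q}{228502 - 360802} = \frac{- \frac{63333}{2} - 6 \sqrt{39}}{228502 - 360802} = \frac{- \frac{63333}{2} - 6 \sqrt{39}}{-132300} = \left(- \frac{63333}{2} - 6 \sqrt{39}\right) \left(- \frac{1}{132300}\right) = \frac{7037}{29400} + \frac{\sqrt{39}}{22050}$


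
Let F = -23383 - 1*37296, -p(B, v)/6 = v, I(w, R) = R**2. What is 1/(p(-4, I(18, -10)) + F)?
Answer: -1/61279 ≈ -1.6319e-5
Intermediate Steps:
p(B, v) = -6*v
F = -60679 (F = -23383 - 37296 = -60679)
1/(p(-4, I(18, -10)) + F) = 1/(-6*(-10)**2 - 60679) = 1/(-6*100 - 60679) = 1/(-600 - 60679) = 1/(-61279) = -1/61279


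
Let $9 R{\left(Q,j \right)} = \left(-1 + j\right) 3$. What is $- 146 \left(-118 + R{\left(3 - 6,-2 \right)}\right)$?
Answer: $17374$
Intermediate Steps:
$R{\left(Q,j \right)} = - \frac{1}{3} + \frac{j}{3}$ ($R{\left(Q,j \right)} = \frac{\left(-1 + j\right) 3}{9} = \frac{-3 + 3 j}{9} = - \frac{1}{3} + \frac{j}{3}$)
$- 146 \left(-118 + R{\left(3 - 6,-2 \right)}\right) = - 146 \left(-118 + \left(- \frac{1}{3} + \frac{1}{3} \left(-2\right)\right)\right) = - 146 \left(-118 - 1\right) = \left(-146\right) \left(-119\right) = 17374$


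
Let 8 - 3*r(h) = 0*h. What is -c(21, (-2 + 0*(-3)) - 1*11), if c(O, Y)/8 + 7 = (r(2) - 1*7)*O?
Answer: 784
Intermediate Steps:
r(h) = 8/3 (r(h) = 8/3 - 0*h = 8/3 - ⅓*0 = 8/3 + 0 = 8/3)
c(O, Y) = -56 - 104*O/3 (c(O, Y) = -56 + 8*((8/3 - 1*7)*O) = -56 + 8*((8/3 - 7)*O) = -56 + 8*(-13*O/3) = -56 - 104*O/3)
-c(21, (-2 + 0*(-3)) - 1*11) = -(-56 - 104/3*21) = -(-56 - 728) = -1*(-784) = 784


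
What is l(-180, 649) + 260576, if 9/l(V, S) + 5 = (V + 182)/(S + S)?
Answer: 845302703/3244 ≈ 2.6057e+5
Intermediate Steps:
l(V, S) = 9/(-5 + (182 + V)/(2*S)) (l(V, S) = 9/(-5 + (V + 182)/(S + S)) = 9/(-5 + (182 + V)/((2*S))) = 9/(-5 + (182 + V)*(1/(2*S))) = 9/(-5 + (182 + V)/(2*S)))
l(-180, 649) + 260576 = 18*649/(182 - 180 - 10*649) + 260576 = 18*649/(182 - 180 - 6490) + 260576 = 18*649/(-6488) + 260576 = 18*649*(-1/6488) + 260576 = -5841/3244 + 260576 = 845302703/3244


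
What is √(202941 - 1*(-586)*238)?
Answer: √342409 ≈ 585.16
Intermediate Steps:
√(202941 - 1*(-586)*238) = √(202941 + 586*238) = √(202941 + 139468) = √342409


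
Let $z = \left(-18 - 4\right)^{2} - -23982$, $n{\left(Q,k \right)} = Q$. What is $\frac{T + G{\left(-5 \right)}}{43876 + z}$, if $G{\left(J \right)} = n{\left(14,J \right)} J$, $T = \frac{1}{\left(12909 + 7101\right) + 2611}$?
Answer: $- \frac{1583469}{1545964382} \approx -0.0010243$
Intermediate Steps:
$T = \frac{1}{22621}$ ($T = \frac{1}{20010 + 2611} = \frac{1}{22621} \approx 4.4207 \cdot 10^{-5}$)
$z = 24466$ ($z = \left(-22\right)^{2} + 23982 = 484 + 23982 = 24466$)
$G{\left(J \right)} = 14 J$
$\frac{T + G{\left(-5 \right)}}{43876 + z} = \frac{\frac{1}{22621} + 14 \left(-5\right)}{43876 + 24466} = \frac{\frac{1}{22621} - 70}{68342} = \left(- \frac{1583469}{22621}\right) \frac{1}{68342} = - \frac{1583469}{1545964382}$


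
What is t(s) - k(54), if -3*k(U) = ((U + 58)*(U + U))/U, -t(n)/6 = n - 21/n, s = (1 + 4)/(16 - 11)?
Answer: 584/3 ≈ 194.67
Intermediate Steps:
s = 1 (s = 5/5 = 5*(1/5) = 1)
t(n) = -6*n + 126/n (t(n) = -6*(n - 21/n) = -6*n + 126/n)
k(U) = -116/3 - 2*U/3 (k(U) = -(U + 58)*(U + U)/(3*U) = -(58 + U)*(2*U)/(3*U) = -2*U*(58 + U)/(3*U) = -(116 + 2*U)/3 = -116/3 - 2*U/3)
t(s) - k(54) = (-6*1 + 126/1) - (-116/3 - 2/3*54) = (-6 + 126*1) - (-116/3 - 36) = (-6 + 126) - 1*(-224/3) = 120 + 224/3 = 584/3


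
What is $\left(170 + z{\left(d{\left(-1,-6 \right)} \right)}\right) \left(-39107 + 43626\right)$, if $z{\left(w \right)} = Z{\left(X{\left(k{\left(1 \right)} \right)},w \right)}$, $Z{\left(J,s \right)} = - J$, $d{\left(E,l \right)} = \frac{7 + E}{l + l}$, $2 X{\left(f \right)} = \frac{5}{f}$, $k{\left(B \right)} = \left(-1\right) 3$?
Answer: $\frac{4631975}{6} \approx 7.72 \cdot 10^{5}$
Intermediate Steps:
$k{\left(B \right)} = -3$
$X{\left(f \right)} = \frac{5}{2 f}$ ($X{\left(f \right)} = \frac{5 \frac{1}{f}}{2} = \frac{5}{2 f}$)
$d{\left(E,l \right)} = \frac{7 + E}{2 l}$
$z{\left(w \right)} = \frac{5}{6}$ ($z{\left(w \right)} = - \frac{5}{2 \left(-3\right)} = - \frac{5 \left(-1\right)}{2 \cdot 3} = \left(-1\right) \left(- \frac{5}{6}\right) = \frac{5}{6}$)
$\left(170 + z{\left(d{\left(-1,-6 \right)} \right)}\right) \left(-39107 + 43626\right) = \left(170 + \frac{5}{6}\right) \left(-39107 + 43626\right) = \frac{1025}{6} \cdot 4519 = \frac{4631975}{6}$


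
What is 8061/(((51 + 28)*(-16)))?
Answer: -8061/1264 ≈ -6.3774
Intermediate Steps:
8061/(((51 + 28)*(-16))) = 8061/((79*(-16))) = 8061/(-1264) = 8061*(-1/1264) = -8061/1264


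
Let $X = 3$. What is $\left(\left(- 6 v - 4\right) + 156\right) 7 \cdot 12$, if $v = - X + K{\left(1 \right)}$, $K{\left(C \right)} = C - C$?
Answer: $14280$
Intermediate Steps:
$K{\left(C \right)} = 0$
$v = -3$ ($v = \left(-1\right) 3 + 0 = -3 + 0 = -3$)
$\left(\left(- 6 v - 4\right) + 156\right) 7 \cdot 12 = \left(\left(\left(-6\right) \left(-3\right) - 4\right) + 156\right) 7 \cdot 12 = \left(\left(18 - 4\right) + 156\right) 84 = \left(14 + 156\right) 84 = 170 \cdot 84 = 14280$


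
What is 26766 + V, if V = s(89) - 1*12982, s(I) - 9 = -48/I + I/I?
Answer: 1227618/89 ≈ 13793.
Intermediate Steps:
s(I) = 10 - 48/I (s(I) = 9 + (-48/I + I/I) = 9 + (-48/I + 1) = 9 + (1 - 48/I) = 10 - 48/I)
V = -1154556/89 (V = (10 - 48/89) - 1*12982 = (10 - 48*1/89) - 12982 = (10 - 48/89) - 12982 = 842/89 - 12982 = -1154556/89 ≈ -12973.)
26766 + V = 26766 - 1154556/89 = 1227618/89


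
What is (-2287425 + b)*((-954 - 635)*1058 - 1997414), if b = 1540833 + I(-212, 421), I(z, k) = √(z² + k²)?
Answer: 2746395412992 - 3678576*√222185 ≈ 2.7447e+12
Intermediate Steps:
I(z, k) = √(k² + z²)
b = 1540833 + √222185 (b = 1540833 + √(421² + (-212)²) = 1540833 + √(177241 + 44944) = 1540833 + √222185 ≈ 1.5413e+6)
(-2287425 + b)*((-954 - 635)*1058 - 1997414) = (-2287425 + (1540833 + √222185))*((-954 - 635)*1058 - 1997414) = (-746592 + √222185)*(-1589*1058 - 1997414) = (-746592 + √222185)*(-1681162 - 1997414) = (-746592 + √222185)*(-3678576) = 2746395412992 - 3678576*√222185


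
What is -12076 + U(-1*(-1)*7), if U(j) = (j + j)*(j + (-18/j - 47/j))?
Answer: -12108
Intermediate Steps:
U(j) = 2*j*(j - 65/j) (U(j) = (2*j)*(j - 65/j) = 2*j*(j - 65/j))
-12076 + U(-1*(-1)*7) = -12076 + (-130 + 2*(-1*(-1)*7)²) = -12076 + (-130 + 2*(1*7)²) = -12076 + (-130 + 2*7²) = -12076 + (-130 + 2*49) = -12076 + (-130 + 98) = -12076 - 32 = -12108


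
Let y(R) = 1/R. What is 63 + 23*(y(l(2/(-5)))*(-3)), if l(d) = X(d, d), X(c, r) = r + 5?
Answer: 48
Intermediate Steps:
X(c, r) = 5 + r
l(d) = 5 + d
y(R) = 1/R
63 + 23*(y(l(2/(-5)))*(-3)) = 63 + 23*(-3/(5 + 2/(-5))) = 63 + 23*(-3/(5 + 2*(-1/5))) = 63 + 23*(-3/(5 - 2/5)) = 63 + 23*(-3/(23/5)) = 63 + 23*((5/23)*(-3)) = 63 + 23*(-15/23) = 63 - 15 = 48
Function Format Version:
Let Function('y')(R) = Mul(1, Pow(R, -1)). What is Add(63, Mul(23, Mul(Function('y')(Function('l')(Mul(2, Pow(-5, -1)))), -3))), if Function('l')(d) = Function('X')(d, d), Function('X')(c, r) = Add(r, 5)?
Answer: 48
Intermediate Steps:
Function('X')(c, r) = Add(5, r)
Function('l')(d) = Add(5, d)
Function('y')(R) = Pow(R, -1)
Add(63, Mul(23, Mul(Function('y')(Function('l')(Mul(2, Pow(-5, -1)))), -3))) = Add(63, Mul(23, Mul(Pow(Add(5, Mul(2, Pow(-5, -1))), -1), -3))) = Add(63, Mul(23, Mul(Pow(Add(5, Mul(2, Rational(-1, 5))), -1), -3))) = Add(63, Mul(23, Mul(Pow(Add(5, Rational(-2, 5)), -1), -3))) = Add(63, Mul(23, Mul(Pow(Rational(23, 5), -1), -3))) = Add(63, Mul(23, Mul(Rational(5, 23), -3))) = Add(63, Mul(23, Rational(-15, 23))) = Add(63, -15) = 48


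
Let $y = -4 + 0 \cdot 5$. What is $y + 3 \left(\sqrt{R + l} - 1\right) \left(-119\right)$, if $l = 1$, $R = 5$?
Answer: $353 - 357 \sqrt{6} \approx -521.47$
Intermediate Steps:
$y = -4$ ($y = -4 + 0 = -4$)
$y + 3 \left(\sqrt{R + l} - 1\right) \left(-119\right) = -4 + 3 \left(\sqrt{5 + 1} - 1\right) \left(-119\right) = -4 + 3 \left(\sqrt{6} - 1\right) \left(-119\right) = -4 + 3 \left(-1 + \sqrt{6}\right) \left(-119\right) = -4 + \left(-3 + 3 \sqrt{6}\right) \left(-119\right) = -4 + \left(357 - 357 \sqrt{6}\right) = 353 - 357 \sqrt{6}$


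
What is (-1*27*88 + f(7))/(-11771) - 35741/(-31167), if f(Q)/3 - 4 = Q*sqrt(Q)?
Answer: 494386099/366866757 - 21*sqrt(7)/11771 ≈ 1.3429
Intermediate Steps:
f(Q) = 12 + 3*Q**(3/2) (f(Q) = 12 + 3*(Q*sqrt(Q)) = 12 + 3*Q**(3/2))
(-1*27*88 + f(7))/(-11771) - 35741/(-31167) = (-1*27*88 + (12 + 3*7**(3/2)))/(-11771) - 35741/(-31167) = (-27*88 + (12 + 3*(7*sqrt(7))))*(-1/11771) - 35741*(-1/31167) = (-2376 + (12 + 21*sqrt(7)))*(-1/11771) + 35741/31167 = (-2364 + 21*sqrt(7))*(-1/11771) + 35741/31167 = (2364/11771 - 21*sqrt(7)/11771) + 35741/31167 = 494386099/366866757 - 21*sqrt(7)/11771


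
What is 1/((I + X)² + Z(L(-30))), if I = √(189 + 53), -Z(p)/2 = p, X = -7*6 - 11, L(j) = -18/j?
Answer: 76245/164554201 + 29150*√2/164554201 ≈ 0.00071386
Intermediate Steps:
X = -53 (X = -42 - 11 = -53)
Z(p) = -2*p
I = 11*√2 (I = √242 = 11*√2 ≈ 15.556)
1/((I + X)² + Z(L(-30))) = 1/((11*√2 - 53)² - (-36)/(-30)) = 1/((-53 + 11*√2)² - (-36)*(-1)/30) = 1/((-53 + 11*√2)² - 2*⅗) = 1/((-53 + 11*√2)² - 6/5) = 1/(-6/5 + (-53 + 11*√2)²)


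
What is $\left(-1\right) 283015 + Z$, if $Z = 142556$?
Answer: $-140459$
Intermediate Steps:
$\left(-1\right) 283015 + Z = \left(-1\right) 283015 + 142556 = -283015 + 142556 = -140459$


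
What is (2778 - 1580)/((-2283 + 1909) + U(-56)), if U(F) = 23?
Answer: -1198/351 ≈ -3.4131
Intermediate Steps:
(2778 - 1580)/((-2283 + 1909) + U(-56)) = (2778 - 1580)/((-2283 + 1909) + 23) = 1198/(-374 + 23) = 1198/(-351) = 1198*(-1/351) = -1198/351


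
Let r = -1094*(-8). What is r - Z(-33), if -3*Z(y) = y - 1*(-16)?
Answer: 26239/3 ≈ 8746.3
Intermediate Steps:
Z(y) = -16/3 - y/3 (Z(y) = -(y - 1*(-16))/3 = -(y + 16)/3 = -(16 + y)/3 = -16/3 - y/3)
r = 8752
r - Z(-33) = 8752 - (-16/3 - ⅓*(-33)) = 8752 - (-16/3 + 11) = 8752 - 1*17/3 = 8752 - 17/3 = 26239/3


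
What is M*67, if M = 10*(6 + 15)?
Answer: 14070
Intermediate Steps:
M = 210 (M = 10*21 = 210)
M*67 = 210*67 = 14070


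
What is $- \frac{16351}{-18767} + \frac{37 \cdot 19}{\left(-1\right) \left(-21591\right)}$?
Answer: $\frac{366227642}{405198297} \approx 0.90382$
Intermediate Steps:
$- \frac{16351}{-18767} + \frac{37 \cdot 19}{\left(-1\right) \left(-21591\right)} = \left(-16351\right) \left(- \frac{1}{18767}\right) + \frac{703}{21591} = \frac{16351}{18767} + 703 \cdot \frac{1}{21591} = \frac{16351}{18767} + \frac{703}{21591} = \frac{366227642}{405198297}$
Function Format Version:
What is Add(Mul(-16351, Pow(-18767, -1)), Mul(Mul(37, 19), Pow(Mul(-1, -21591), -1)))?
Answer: Rational(366227642, 405198297) ≈ 0.90382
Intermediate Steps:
Add(Mul(-16351, Pow(-18767, -1)), Mul(Mul(37, 19), Pow(Mul(-1, -21591), -1))) = Add(Mul(-16351, Rational(-1, 18767)), Mul(703, Pow(21591, -1))) = Add(Rational(16351, 18767), Mul(703, Rational(1, 21591))) = Add(Rational(16351, 18767), Rational(703, 21591)) = Rational(366227642, 405198297)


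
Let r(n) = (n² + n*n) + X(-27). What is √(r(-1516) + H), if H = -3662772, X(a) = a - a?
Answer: 2*√233435 ≈ 966.30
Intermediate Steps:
X(a) = 0
r(n) = 2*n² (r(n) = (n² + n*n) + 0 = (n² + n²) + 0 = 2*n² + 0 = 2*n²)
√(r(-1516) + H) = √(2*(-1516)² - 3662772) = √(2*2298256 - 3662772) = √(4596512 - 3662772) = √933740 = 2*√233435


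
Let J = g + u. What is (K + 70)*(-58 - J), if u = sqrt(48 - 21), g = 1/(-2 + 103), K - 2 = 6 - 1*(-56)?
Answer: -785106/101 - 402*sqrt(3) ≈ -8469.6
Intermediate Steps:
K = 64 (K = 2 + (6 - 1*(-56)) = 2 + (6 + 56) = 2 + 62 = 64)
g = 1/101 ≈ 0.0099010
u = 3*sqrt(3) (u = sqrt(27) = 3*sqrt(3) ≈ 5.1962)
J = 1/101 + 3*sqrt(3) ≈ 5.2061
(K + 70)*(-58 - J) = (64 + 70)*(-58 - (1/101 + 3*sqrt(3))) = 134*(-58 + (-1/101 - 3*sqrt(3))) = 134*(-5859/101 - 3*sqrt(3)) = -785106/101 - 402*sqrt(3)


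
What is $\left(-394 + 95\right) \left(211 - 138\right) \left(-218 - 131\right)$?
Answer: $7617623$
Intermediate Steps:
$\left(-394 + 95\right) \left(211 - 138\right) \left(-218 - 131\right) = - 299 \cdot 73 \left(-349\right) = \left(-299\right) \left(-25477\right) = 7617623$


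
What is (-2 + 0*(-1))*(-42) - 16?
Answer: 68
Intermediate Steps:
(-2 + 0*(-1))*(-42) - 16 = (-2 + 0)*(-42) - 16 = -2*(-42) - 16 = 84 - 16 = 68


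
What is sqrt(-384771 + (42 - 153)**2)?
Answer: 5*I*sqrt(14898) ≈ 610.29*I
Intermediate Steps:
sqrt(-384771 + (42 - 153)**2) = sqrt(-384771 + (-111)**2) = sqrt(-384771 + 12321) = sqrt(-372450) = 5*I*sqrt(14898)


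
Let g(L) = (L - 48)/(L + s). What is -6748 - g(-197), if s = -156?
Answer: -2382289/353 ≈ -6748.7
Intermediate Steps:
g(L) = (-48 + L)/(-156 + L) (g(L) = (L - 48)/(L - 156) = (-48 + L)/(-156 + L))
-6748 - g(-197) = -6748 - (-48 - 197)/(-156 - 197) = -6748 - (-245)/(-353) = -6748 - (-1)*(-245)/353 = -6748 - 1*245/353 = -6748 - 245/353 = -2382289/353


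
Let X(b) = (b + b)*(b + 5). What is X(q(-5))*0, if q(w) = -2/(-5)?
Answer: 0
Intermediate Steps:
q(w) = 2/5 (q(w) = -2*(-1/5) = 2/5)
X(b) = 2*b*(5 + b) (X(b) = (2*b)*(5 + b) = 2*b*(5 + b))
X(q(-5))*0 = (2*(2/5)*(5 + 2/5))*0 = (2*(2/5)*(27/5))*0 = (108/25)*0 = 0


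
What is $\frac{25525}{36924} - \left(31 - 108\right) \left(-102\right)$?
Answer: $- \frac{289975571}{36924} \approx -7853.3$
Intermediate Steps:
$\frac{25525}{36924} - \left(31 - 108\right) \left(-102\right) = 25525 \cdot \frac{1}{36924} - \left(-77\right) \left(-102\right) = \frac{25525}{36924} - 7854 = - \frac{289975571}{36924}$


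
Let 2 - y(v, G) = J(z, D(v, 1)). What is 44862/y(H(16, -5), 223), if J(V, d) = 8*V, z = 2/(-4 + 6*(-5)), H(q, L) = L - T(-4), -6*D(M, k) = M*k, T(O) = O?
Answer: 127109/7 ≈ 18158.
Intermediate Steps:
D(M, k) = -M*k/6
H(q, L) = 4 + L (H(q, L) = L - 1*(-4) = L + 4 = 4 + L)
z = -1/17 (z = 2/(-4 - 30) = 2/(-34) = 2*(-1/34) = -1/17 ≈ -0.058824)
y(v, G) = 42/17 (y(v, G) = 2 - 8*(-1)/17 = 2 - 1*(-8/17) = 2 + 8/17 = 42/17)
44862/y(H(16, -5), 223) = 44862/(42/17) = 44862*(17/42) = 127109/7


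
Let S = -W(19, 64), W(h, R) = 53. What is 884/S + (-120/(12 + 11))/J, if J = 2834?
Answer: -28813624/1727323 ≈ -16.681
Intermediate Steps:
S = -53 (S = -1*53 = -53)
884/S + (-120/(12 + 11))/J = 884/(-53) - 120/(12 + 11)/2834 = 884*(-1/53) - 120/23*(1/2834) = -884/53 - 120*1/23*(1/2834) = -884/53 - 120/23*1/2834 = -884/53 - 60/32591 = -28813624/1727323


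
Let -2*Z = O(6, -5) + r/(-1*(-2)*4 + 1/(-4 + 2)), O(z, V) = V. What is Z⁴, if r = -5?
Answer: 83521/1296 ≈ 64.445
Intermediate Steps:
Z = 17/6 (Z = -(-5 - 5/(-1*(-2)*4 + 1/(-4 + 2)))/2 = -(-5 - 5/(2*4 + 1/(-2)))/2 = -(-5 - 5/(8 - ½))/2 = -(-5 - 5/(15/2))/2 = -(-5 + (2/15)*(-5))/2 = -(-5 - ⅔)/2 = -½*(-17/3) = 17/6 ≈ 2.8333)
Z⁴ = (17/6)⁴ = 83521/1296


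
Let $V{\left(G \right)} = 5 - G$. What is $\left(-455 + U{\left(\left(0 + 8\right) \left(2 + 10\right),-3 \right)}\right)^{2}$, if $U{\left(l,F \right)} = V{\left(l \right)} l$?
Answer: $84474481$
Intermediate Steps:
$U{\left(l,F \right)} = l \left(5 - l\right)$ ($U{\left(l,F \right)} = \left(5 - l\right) l = l \left(5 - l\right)$)
$\left(-455 + U{\left(\left(0 + 8\right) \left(2 + 10\right),-3 \right)}\right)^{2} = \left(-455 + \left(0 + 8\right) \left(2 + 10\right) \left(5 - \left(0 + 8\right) \left(2 + 10\right)\right)\right)^{2} = \left(-455 + 8 \cdot 12 \left(5 - 8 \cdot 12\right)\right)^{2} = \left(-455 + 96 \left(5 - 96\right)\right)^{2} = \left(-455 + 96 \left(-91\right)\right)^{2} = \left(-455 - 8736\right)^{2} = \left(-9191\right)^{2} = 84474481$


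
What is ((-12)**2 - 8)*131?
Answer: 17816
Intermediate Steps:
((-12)**2 - 8)*131 = (144 - 8)*131 = 136*131 = 17816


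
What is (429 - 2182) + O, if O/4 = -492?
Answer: -3721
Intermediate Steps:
O = -1968 (O = 4*(-492) = -1968)
(429 - 2182) + O = (429 - 2182) - 1968 = -1753 - 1968 = -3721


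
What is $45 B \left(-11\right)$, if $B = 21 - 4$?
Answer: $-8415$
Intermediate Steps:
$B = 17$ ($B = 21 - 4 = 17$)
$45 B \left(-11\right) = 45 \cdot 17 \left(-11\right) = 765 \left(-11\right) = -8415$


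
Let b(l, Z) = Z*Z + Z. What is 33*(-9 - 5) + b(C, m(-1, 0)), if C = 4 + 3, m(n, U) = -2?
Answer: -460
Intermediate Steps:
C = 7
b(l, Z) = Z + Z**2 (b(l, Z) = Z**2 + Z = Z + Z**2)
33*(-9 - 5) + b(C, m(-1, 0)) = 33*(-9 - 5) - 2*(1 - 2) = 33*(-14) - 2*(-1) = -462 + 2 = -460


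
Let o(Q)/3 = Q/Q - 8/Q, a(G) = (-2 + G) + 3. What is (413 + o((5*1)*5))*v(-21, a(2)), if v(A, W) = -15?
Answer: -31128/5 ≈ -6225.6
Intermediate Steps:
a(G) = 1 + G
o(Q) = 3 - 24/Q (o(Q) = 3*(Q/Q - 8/Q) = 3*(1 - 8/Q) = 3 - 24/Q)
(413 + o((5*1)*5))*v(-21, a(2)) = (413 + (3 - 24/((5*1)*5)))*(-15) = (413 + (3 - 24/(5*5)))*(-15) = (413 + (3 - 24/25))*(-15) = (413 + 51/25)*(-15) = (10376/25)*(-15) = -31128/5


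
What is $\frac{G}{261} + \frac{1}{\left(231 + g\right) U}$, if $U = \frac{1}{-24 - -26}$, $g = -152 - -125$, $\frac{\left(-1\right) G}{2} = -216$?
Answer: $\frac{4925}{2958} \approx 1.665$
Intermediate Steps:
$G = 432$ ($G = \left(-2\right) \left(-216\right) = 432$)
$g = -27$ ($g = -152 + 125 = -27$)
$U = \frac{1}{2}$ ($U = \frac{1}{-24 + 26} = \frac{1}{2} \approx 0.5$)
$\frac{G}{261} + \frac{1}{\left(231 + g\right) U} = \frac{432}{261} + \frac{\frac{1}{\frac{1}{2}}}{231 - 27} = 432 \cdot \frac{1}{261} + \frac{1}{204} \cdot 2 = \frac{48}{29} + \frac{1}{204} \cdot 2 = \frac{48}{29} + \frac{1}{102} = \frac{4925}{2958}$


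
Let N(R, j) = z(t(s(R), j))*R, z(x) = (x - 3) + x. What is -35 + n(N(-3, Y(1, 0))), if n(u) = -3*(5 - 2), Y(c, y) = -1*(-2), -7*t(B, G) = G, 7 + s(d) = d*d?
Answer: -44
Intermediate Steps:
s(d) = -7 + d**2 (s(d) = -7 + d*d = -7 + d**2)
t(B, G) = -G/7
z(x) = -3 + 2*x (z(x) = (-3 + x) + x = -3 + 2*x)
Y(c, y) = 2
N(R, j) = R*(-3 - 2*j/7) (N(R, j) = (-3 + 2*(-j/7))*R = (-3 - 2*j/7)*R = R*(-3 - 2*j/7))
n(u) = -9 (n(u) = -3*3 = -9)
-35 + n(N(-3, Y(1, 0))) = -35 - 9 = -44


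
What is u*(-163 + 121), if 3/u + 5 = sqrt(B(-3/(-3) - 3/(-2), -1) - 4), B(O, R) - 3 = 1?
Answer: 126/5 ≈ 25.200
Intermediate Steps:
B(O, R) = 4 (B(O, R) = 3 + 1 = 4)
u = -3/5 (u = 3/(-5 + sqrt(4 - 4)) = 3/(-5 + sqrt(0)) = 3/(-5 + 0) = 3/(-5) = 3*(-1/5) = -3/5 ≈ -0.60000)
u*(-163 + 121) = -3*(-163 + 121)/5 = -3/5*(-42) = 126/5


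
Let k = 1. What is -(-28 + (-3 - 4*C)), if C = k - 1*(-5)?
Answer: 55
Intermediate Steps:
C = 6 (C = 1 - 1*(-5) = 1 + 5 = 6)
-(-28 + (-3 - 4*C)) = -(-28 + (-3 - 4*6)) = -(-28 + (-3 - 24)) = -(-28 - 27) = -1*(-55) = 55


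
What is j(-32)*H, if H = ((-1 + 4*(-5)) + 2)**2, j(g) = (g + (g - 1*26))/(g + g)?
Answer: 16245/32 ≈ 507.66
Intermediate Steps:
j(g) = (-26 + 2*g)/(2*g) (j(g) = (g + (g - 26))/((2*g)) = (g + (-26 + g))*(1/(2*g)) = (-26 + 2*g)*(1/(2*g)) = (-26 + 2*g)/(2*g))
H = 361 (H = ((-1 - 20) + 2)**2 = (-21 + 2)**2 = (-19)**2 = 361)
j(-32)*H = ((-13 - 32)/(-32))*361 = -1/32*(-45)*361 = (45/32)*361 = 16245/32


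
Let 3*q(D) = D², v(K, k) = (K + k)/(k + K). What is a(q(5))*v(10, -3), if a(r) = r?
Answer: 25/3 ≈ 8.3333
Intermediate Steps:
v(K, k) = 1 (v(K, k) = (K + k)/(K + k) = 1)
q(D) = D²/3
a(q(5))*v(10, -3) = ((⅓)*5²)*1 = ((⅓)*25)*1 = (25/3)*1 = 25/3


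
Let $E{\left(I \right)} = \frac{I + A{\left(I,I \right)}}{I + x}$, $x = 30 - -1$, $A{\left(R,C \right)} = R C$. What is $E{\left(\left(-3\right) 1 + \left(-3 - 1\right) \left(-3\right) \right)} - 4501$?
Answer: $- \frac{17995}{4} \approx -4498.8$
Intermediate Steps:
$A{\left(R,C \right)} = C R$
$x = 31$ ($x = 30 + 1 = 31$)
$E{\left(I \right)} = \frac{I + I^{2}}{31 + I}$ ($E{\left(I \right)} = \frac{I + I I}{I + 31} = \frac{I + I^{2}}{31 + I}$)
$E{\left(\left(-3\right) 1 + \left(-3 - 1\right) \left(-3\right) \right)} - 4501 = \frac{\left(\left(-3\right) 1 + \left(-3 - 1\right) \left(-3\right)\right) \left(1 - \left(3 - \left(-3 - 1\right) \left(-3\right)\right)\right)}{31 - \left(3 - \left(-3 - 1\right) \left(-3\right)\right)} - 4501 = \frac{\left(-3 - -12\right) \left(1 - -9\right)}{31 - -9} - 4501 = \frac{\left(-3 + 12\right) \left(1 + \left(-3 + 12\right)\right)}{31 + \left(-3 + 12\right)} - 4501 = \frac{9 \left(1 + 9\right)}{31 + 9} - 4501 = 9 \cdot \frac{1}{40} \cdot 10 - 4501 = \frac{9}{4} - 4501 = - \frac{17995}{4}$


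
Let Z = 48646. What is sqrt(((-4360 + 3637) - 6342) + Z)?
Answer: sqrt(41581) ≈ 203.91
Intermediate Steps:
sqrt(((-4360 + 3637) - 6342) + Z) = sqrt(((-4360 + 3637) - 6342) + 48646) = sqrt((-723 - 6342) + 48646) = sqrt(-7065 + 48646) = sqrt(41581)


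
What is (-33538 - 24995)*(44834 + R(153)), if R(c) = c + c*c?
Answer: -4003423068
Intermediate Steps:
R(c) = c + c**2
(-33538 - 24995)*(44834 + R(153)) = (-33538 - 24995)*(44834 + 153*(1 + 153)) = -58533*(44834 + 153*154) = -58533*(44834 + 23562) = -58533*68396 = -4003423068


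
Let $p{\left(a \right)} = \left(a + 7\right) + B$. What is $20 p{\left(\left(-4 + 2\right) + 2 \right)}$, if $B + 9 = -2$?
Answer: $-80$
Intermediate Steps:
$B = -11$ ($B = -9 - 2 = -11$)
$p{\left(a \right)} = -4 + a$ ($p{\left(a \right)} = \left(a + 7\right) - 11 = \left(7 + a\right) - 11 = -4 + a$)
$20 p{\left(\left(-4 + 2\right) + 2 \right)} = 20 \left(-4 + \left(\left(-4 + 2\right) + 2\right)\right) = 20 \left(-4 + \left(-2 + 2\right)\right) = 20 \left(-4 + 0\right) = 20 \left(-4\right) = -80$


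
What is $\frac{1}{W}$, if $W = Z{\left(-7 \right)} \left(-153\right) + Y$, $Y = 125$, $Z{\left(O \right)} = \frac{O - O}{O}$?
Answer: $\frac{1}{125} \approx 0.008$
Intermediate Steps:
$Z{\left(O \right)} = 0$ ($Z{\left(O \right)} = \frac{0}{O} = 0$)
$W = 125$ ($W = 0 \left(-153\right) + 125 = 0 + 125 = 125$)
$\frac{1}{W} = \frac{1}{125}$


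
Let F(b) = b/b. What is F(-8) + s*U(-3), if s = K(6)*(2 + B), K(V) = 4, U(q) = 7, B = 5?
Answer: 197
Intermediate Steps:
F(b) = 1
s = 28 (s = 4*(2 + 5) = 4*7 = 28)
F(-8) + s*U(-3) = 1 + 28*7 = 1 + 196 = 197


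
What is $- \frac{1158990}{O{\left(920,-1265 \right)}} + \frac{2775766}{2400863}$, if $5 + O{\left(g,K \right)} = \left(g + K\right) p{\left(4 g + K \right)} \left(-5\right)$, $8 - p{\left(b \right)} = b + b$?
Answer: $\frac{5174254577380}{3994054079033} \approx 1.2955$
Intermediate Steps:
$p{\left(b \right)} = 8 - 2 b$ ($p{\left(b \right)} = 8 - \left(b + b\right) = 8 - 2 b$)
$O{\left(g,K \right)} = -5 - 5 \left(K + g\right) \left(8 - 8 g - 2 K\right)$ ($O{\left(g,K \right)} = -5 + \left(g + K\right) \left(8 - 2 \left(4 g + K\right)\right) \left(-5\right) = -5 + \left(K + g\right) \left(8 - 2 \left(K + 4 g\right)\right) \left(-5\right) = -5 + \left(K + g\right) \left(8 - \left(2 K + 8 g\right)\right) \left(-5\right) = -5 + \left(K + g\right) \left(8 - 8 g - 2 K\right) \left(-5\right) = -5 - 5 \left(K + g\right) \left(8 - 8 g - 2 K\right)$)
$- \frac{1158990}{O{\left(920,-1265 \right)}} + \frac{2775766}{2400863} = - \frac{1158990}{-5 + 10 \left(-1265\right) \left(-4 - 1265 + 4 \cdot 920\right) + 10 \cdot 920 \left(-4 - 1265 + 4 \cdot 920\right)} + \frac{2775766}{2400863} = - \frac{1158990}{-5 + 10 \left(-1265\right) \left(-4 - 1265 + 3680\right) + 10 \cdot 920 \left(-4 - 1265 + 3680\right)} + 2775766 \cdot \frac{1}{2400863} = - \frac{1158990}{-5 + 10 \left(-1265\right) 2411 + 10 \cdot 920 \cdot 2411} + \frac{2775766}{2400863} = - \frac{1158990}{-5 - 30499150 + 22181200} + \frac{2775766}{2400863} = - \frac{1158990}{-8317955} + \frac{2775766}{2400863} = \left(-1158990\right) \left(- \frac{1}{8317955}\right) + \frac{2775766}{2400863} = \frac{231798}{1663591} + \frac{2775766}{2400863} = \frac{5174254577380}{3994054079033}$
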